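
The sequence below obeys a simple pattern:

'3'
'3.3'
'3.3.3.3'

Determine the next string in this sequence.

s(k+1) = s(k)·.·s(k) — each term doubles the last with '.' between the halves.
So the next term is two copies of 3.3.3.3 with '.' between the halves.

3.3.3.3.3.3.3.3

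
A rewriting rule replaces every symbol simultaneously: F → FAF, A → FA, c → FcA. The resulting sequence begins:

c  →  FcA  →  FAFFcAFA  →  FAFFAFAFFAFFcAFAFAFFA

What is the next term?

Rewriting the 21 symbols of FAFFAFAFFAFFcAFAFAFFA one by one yields FAF FA FAF FAF FA FAF FA FAF FAF FA FAF FAF FcA FA FAF FA FAF FA FAF FAF FA; concatenated:

FAFFAFAFFAFFAFAFFAFAFFAFFAFAFFAFFcAFAFAFFAFAFFAFAFFAFFA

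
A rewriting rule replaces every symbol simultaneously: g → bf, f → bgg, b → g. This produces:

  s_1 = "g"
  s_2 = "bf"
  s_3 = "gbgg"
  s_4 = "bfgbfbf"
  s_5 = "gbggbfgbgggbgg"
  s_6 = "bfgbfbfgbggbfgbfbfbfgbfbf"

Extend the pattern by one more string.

gbggbfgbgggbggbfgbfbfgbggbfgbgggbgggbggbfgbgggbgg

Replace each of the 25 characters of bfgbfbfgbggbfgbfbfbfgbfbf in place — g bgg bf g bgg g bgg bf g bf bf g bgg bf g bgg g bgg g bgg bf g bgg g bgg — and concatenate.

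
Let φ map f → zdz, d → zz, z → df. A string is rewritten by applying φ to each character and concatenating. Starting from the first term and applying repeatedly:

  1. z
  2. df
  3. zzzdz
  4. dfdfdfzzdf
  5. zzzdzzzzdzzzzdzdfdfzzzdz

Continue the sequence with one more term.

Rewriting the 24 symbols of zzzdzzzzdzzzzdzdfdfzzzdz one by one yields df df df zz df df df df zz df df df df zz df zz zdz zz zdz df df df zz df; concatenated:

dfdfdfzzdfdfdfdfzzdfdfdfdfzzdfzzzdzzzzdzdfdfdfzzdf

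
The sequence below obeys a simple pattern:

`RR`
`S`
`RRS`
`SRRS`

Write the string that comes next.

This is a Fibonacci-style word recurrence s(k) = s(k−2)·s(k−1): e.g. RR·S = RRS.
The next term joins RRS and SRRS.

RRSSRRS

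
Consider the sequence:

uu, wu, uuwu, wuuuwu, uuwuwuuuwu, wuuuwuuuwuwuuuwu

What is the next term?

uuwuwuuuwuwuuuwuuuwuwuuuwu

This is a Fibonacci-style word recurrence s(k) = s(k−2)·s(k−1): e.g. uu·wu = uuwu.
The next term joins uuwuwuuuwu and wuuuwuuuwuwuuuwu.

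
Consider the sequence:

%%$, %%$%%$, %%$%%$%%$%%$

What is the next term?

s(k+1) = s(k)·s(k) — each term doubles the last.
One more doubling of %%$%%$%%$%%$ gives the answer.

%%$%%$%%$%%$%%$%%$%%$%%$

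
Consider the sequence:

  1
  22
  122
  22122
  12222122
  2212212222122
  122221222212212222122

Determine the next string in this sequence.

2212212222122122221222212212222122

This is a Fibonacci-style word recurrence s(k) = s(k−2)·s(k−1): e.g. 1·22 = 122.
Continuing: 2212212222122 · 122221222212212222122 gives term 8.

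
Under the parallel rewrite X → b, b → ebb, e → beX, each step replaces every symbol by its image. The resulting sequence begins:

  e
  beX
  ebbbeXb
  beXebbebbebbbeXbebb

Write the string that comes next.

ebbbeXbbeXebbebbbeXebbebbbeXebbebbebbbeXbebbbeXebbebb

Applying the rule to each of the 19 symbols of beXebbebbebbbeXbebb gives the pieces ebb beX b beX ebb ebb beX ebb ebb beX ebb ebb ebb beX b ebb beX ebb ebb, which concatenate to the answer.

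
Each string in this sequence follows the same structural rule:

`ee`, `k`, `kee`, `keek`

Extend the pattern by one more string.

This is a Fibonacci-style word recurrence s(k) = s(k−1)·s(k−2): e.g. k·ee = kee.
The next term joins keek and kee.

keekkee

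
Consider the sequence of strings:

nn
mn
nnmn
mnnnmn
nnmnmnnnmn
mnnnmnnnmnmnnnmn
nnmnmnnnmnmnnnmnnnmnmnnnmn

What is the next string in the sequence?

mnnnmnnnmnmnnnmnnnmnmnnnmnmnnnmnnnmnmnnnmn

Each term (from the third on) is the two preceding terms concatenated in order: term 3 = nn·mn = nnmn.
Continuing: mnnnmnnnmnmnnnmn · nnmnmnnnmnmnnnmnnnmnmnnnmn gives term 8.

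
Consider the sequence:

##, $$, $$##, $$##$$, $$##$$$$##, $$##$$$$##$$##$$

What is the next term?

From term 3 onward, concatenate the last term with the second-to-last: $$·## = $$##, $$##·$$ = $$##$$, …
The next term joins $$##$$$$##$$##$$ and $$##$$$$##.

$$##$$$$##$$##$$$$##$$$$##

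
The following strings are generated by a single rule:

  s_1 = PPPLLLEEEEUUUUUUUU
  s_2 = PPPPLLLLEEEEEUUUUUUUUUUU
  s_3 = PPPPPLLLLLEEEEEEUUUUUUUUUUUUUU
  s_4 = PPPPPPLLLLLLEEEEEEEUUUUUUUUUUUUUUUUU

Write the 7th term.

Term n consists of n P's, followed by n L's, followed by n+1 E's, followed by 3n-1 U's, where the shown terms are n = 3, 4, 5, 6.
At n = 9 the blocks have lengths 9, 9, 10, 26.

PPPPPPPPPLLLLLLLLLEEEEEEEEEEUUUUUUUUUUUUUUUUUUUUUUUUUU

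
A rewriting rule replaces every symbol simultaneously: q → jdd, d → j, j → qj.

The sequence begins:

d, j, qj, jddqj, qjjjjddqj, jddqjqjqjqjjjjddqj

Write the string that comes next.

φ(jddqjqjqjqjjjjddqj) expands symbol-by-symbol to qj j j jdd qj jdd qj jdd qj jdd qj qj qj qj j j jdd qj; joining the 18 pieces gives the next term.

qjjjjddqjjddqjjddqjjddqjqjqjqjjjjddqj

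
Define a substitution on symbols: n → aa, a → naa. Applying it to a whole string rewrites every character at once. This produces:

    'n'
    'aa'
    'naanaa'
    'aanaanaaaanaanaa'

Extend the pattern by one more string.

Replace each of the 16 characters of aanaanaaaanaanaa in place — naa naa aa naa naa aa naa naa naa naa aa naa naa aa naa naa — and concatenate.

naanaaaanaanaaaanaanaanaanaaaanaanaaaanaanaa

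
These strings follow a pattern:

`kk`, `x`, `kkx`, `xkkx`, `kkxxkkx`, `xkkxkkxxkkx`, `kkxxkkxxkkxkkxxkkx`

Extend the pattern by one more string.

xkkxkkxxkkxkkxxkkxxkkxkkxxkkx

This is a Fibonacci-style word recurrence s(k) = s(k−2)·s(k−1): e.g. kk·x = kkx.
Continuing: xkkxkkxxkkx · kkxxkkxxkkxkkxxkkx gives term 8.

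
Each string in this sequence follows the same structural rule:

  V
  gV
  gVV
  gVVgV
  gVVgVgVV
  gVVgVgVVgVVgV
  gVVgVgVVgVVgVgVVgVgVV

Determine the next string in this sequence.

gVVgVgVVgVVgVgVVgVgVVgVVgVgVVgVVgV

From term 3 onward, concatenate the last term with the second-to-last: gV·V = gVV, gVV·gV = gVVgV, …
The next term joins gVVgVgVVgVVgVgVVgVgVV and gVVgVgVVgVVgV.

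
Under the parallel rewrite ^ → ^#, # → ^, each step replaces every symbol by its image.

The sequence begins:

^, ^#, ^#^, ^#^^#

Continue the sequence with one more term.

^#^^#^#^

Apply φ to ^#^^# symbol by symbol: ^→^#, #→^, ^→^#, ^→^#, #→^; joined: ^# ^ ^# ^# ^.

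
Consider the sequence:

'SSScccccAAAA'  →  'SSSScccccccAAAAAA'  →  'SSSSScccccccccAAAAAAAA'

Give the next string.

Reading off run lengths: S runs 3, 4, 5; c runs 5, 7, 9; A runs 4, 6, 8 — each is linear in n, where the shown terms are n = 2, 3, 4.
At n = 5 the blocks have lengths 6, 11, 10.

SSSSSScccccccccccAAAAAAAAAA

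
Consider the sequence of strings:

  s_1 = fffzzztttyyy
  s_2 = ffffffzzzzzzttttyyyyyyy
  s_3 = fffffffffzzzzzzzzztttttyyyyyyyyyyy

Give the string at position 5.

fffffffffffffffzzzzzzzzzzzzzzztttttttyyyyyyyyyyyyyyyyyyy

Each string has the form f^{3n} z^{3n} t^{n+2} y^{4n-1} (n = 1, 2, …).
Setting n = 5 gives 15, 15, 7, 19 characters in each block.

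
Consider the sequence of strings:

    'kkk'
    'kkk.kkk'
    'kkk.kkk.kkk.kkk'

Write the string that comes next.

kkk.kkk.kkk.kkk.kkk.kkk.kkk.kkk

s(k+1) = s(k)·.·s(k) — each term doubles the last with '.' between the halves.
So the next term is two copies of kkk.kkk.kkk.kkk with '.' between the halves.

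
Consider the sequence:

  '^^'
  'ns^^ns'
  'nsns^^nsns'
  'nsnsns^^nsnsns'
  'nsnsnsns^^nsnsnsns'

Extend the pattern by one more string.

Each term wraps the previous one in ns on the left and ns on the right.
Applying this once more to nsnsnsns^^nsnsnsns:

nsnsnsnsns^^nsnsnsnsns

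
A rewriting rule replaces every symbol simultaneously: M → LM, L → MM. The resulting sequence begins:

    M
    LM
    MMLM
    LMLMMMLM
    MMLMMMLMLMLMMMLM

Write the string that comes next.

Rewriting the 16 symbols of MMLMMMLMLMLMMMLM one by one yields LM LM MM LM LM LM MM LM MM LM MM LM LM LM MM LM; concatenated:

LMLMMMLMLMLMMMLMMMLMMMLMLMLMMMLM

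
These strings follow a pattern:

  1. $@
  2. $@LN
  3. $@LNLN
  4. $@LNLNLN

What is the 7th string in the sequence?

Every step adds LN to the end: s(k+1) = s(k)·LN.
From $@LNLNLN, 3 further steps: $@LNLNLN → $@LNLNLNLN → $@LNLNLNLNLN → (answer).

$@LNLNLNLNLNLN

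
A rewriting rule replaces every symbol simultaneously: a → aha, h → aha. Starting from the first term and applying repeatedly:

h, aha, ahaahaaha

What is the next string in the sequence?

ahaahaahaahaahaahaahaahaaha

Apply φ to ahaahaaha symbol by symbol: a→aha, h→aha, a→aha, a→aha, h→aha, a→aha, a→aha, h→aha, a→aha; joined: aha aha aha aha aha aha aha aha aha.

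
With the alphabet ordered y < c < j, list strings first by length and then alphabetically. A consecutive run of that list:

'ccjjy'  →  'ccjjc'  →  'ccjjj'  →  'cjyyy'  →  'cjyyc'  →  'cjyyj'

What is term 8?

cjycc

Advancing 2 positions from cjyyj through cjyyj → cjycy reaches term 8.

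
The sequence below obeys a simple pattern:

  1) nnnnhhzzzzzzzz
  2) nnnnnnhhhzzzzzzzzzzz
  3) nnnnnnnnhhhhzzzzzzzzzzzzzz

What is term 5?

Reading off run lengths: n runs 4, 6, 8; h runs 2, 3, 4; z runs 8, 11, 14 — each is linear in n, where the shown terms are n = 2, 3, 4.
For term 5, n = 6, so the run lengths are 12, 6, 20.

nnnnnnnnnnnnhhhhhhzzzzzzzzzzzzzzzzzzzz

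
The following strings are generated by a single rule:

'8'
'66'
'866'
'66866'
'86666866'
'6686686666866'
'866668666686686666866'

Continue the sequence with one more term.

6686686666866866668666686686666866

From term 3 onward, concatenate the second-to-last term with the last: 8·66 = 866, 66·866 = 66866, …
So term 8 is 6686686666866·866668666686686666866.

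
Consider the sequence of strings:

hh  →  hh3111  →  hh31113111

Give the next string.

The strings grow by a fixed suffix 3111 each time.
One more step from hh31113111 gives the answer.

hh311131113111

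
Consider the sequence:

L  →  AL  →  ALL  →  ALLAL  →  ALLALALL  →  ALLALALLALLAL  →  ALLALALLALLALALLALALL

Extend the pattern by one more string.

ALLALALLALLALALLALALLALLALALLALLAL

This is a Fibonacci-style word recurrence s(k) = s(k−1)·s(k−2): e.g. AL·L = ALL.
The next term joins ALLALALLALLALALLALALL and ALLALALLALLAL.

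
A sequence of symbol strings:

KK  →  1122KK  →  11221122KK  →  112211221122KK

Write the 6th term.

Every step adds 1122 at the front: s(k+1) = 1122·s(k).
From 112211221122KK, 2 further steps: 112211221122KK → 1122112211221122KK → (answer).

11221122112211221122KK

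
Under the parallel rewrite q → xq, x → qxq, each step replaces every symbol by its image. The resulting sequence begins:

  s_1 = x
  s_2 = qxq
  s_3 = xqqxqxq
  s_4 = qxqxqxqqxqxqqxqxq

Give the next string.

Replace each of the 17 characters of qxqxqxqqxqxqqxqxq in place — xq qxq xq qxq xq qxq xq xq qxq xq qxq xq xq qxq xq qxq xq — and concatenate.

xqqxqxqqxqxqqxqxqxqqxqxqqxqxqxqqxqxqqxqxq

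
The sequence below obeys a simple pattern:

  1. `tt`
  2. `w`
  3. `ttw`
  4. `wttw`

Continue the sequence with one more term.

ttwwttw

Each term (from the third on) is the two preceding terms concatenated in order: term 3 = tt·w = ttw.
Continuing: ttw · wttw gives term 5.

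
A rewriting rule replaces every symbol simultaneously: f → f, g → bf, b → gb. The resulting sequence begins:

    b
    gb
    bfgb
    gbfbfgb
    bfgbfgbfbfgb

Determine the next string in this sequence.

gbfbfgbfbfgbfgbfbfgb

Apply φ to bfgbfgbfbfgb symbol by symbol: b→gb, f→f, g→bf, b→gb, f→f, g→bf, b→gb, f→f, b→gb, f→f, g→bf, b→gb; joined: gb f bf gb f bf gb f gb f bf gb.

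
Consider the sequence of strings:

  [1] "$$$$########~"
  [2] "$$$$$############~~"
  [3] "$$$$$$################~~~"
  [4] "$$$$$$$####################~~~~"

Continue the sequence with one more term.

The n-th term is n+2 $'s then 4n #'s then n-1 ~'s, where the shown terms are n = 2, 3, 4, 5.
At n = 6 the blocks have lengths 8, 24, 5.

$$$$$$$$########################~~~~~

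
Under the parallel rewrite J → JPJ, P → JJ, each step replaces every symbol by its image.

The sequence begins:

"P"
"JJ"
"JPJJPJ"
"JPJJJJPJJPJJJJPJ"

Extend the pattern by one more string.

Rewriting the 16 symbols of JPJJJJPJJPJJJJPJ one by one yields JPJ JJ JPJ JPJ JPJ JPJ JJ JPJ JPJ JJ JPJ JPJ JPJ JPJ JJ JPJ; concatenated:

JPJJJJPJJPJJPJJPJJJJPJJPJJJJPJJPJJPJJPJJJJPJ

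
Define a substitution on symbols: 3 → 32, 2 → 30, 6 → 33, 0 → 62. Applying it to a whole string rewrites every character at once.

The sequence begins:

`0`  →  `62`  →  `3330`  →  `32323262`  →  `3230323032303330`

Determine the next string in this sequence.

32303262323032623230326232323262

φ(3230323032303330) expands symbol-by-symbol to 32 30 32 62 32 30 32 62 32 30 32 62 32 32 32 62; joining the 16 pieces gives the next term.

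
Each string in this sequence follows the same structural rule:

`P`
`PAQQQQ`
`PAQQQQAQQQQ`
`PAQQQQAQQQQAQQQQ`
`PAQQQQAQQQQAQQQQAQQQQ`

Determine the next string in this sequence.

PAQQQQAQQQQAQQQQAQQQQAQQQQ

The strings grow by a fixed suffix AQQQQ each time.
One more step from PAQQQQAQQQQAQQQQAQQQQ gives the answer.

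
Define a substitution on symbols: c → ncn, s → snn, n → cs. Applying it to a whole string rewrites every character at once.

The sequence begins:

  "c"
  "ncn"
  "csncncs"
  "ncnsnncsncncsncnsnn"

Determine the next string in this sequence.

Rewriting the 19 symbols of ncnsnncsncncsncnsnn one by one yields cs ncn cs snn cs cs ncn snn cs ncn cs ncn snn cs ncn cs snn cs cs; concatenated:

csncncssnncscsncnsnncsncncsncnsnncsncncssnncscs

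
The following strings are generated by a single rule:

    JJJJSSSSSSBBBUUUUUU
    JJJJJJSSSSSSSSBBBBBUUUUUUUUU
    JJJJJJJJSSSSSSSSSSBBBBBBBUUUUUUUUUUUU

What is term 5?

Each string has the form J^{2n} S^{2n+2} B^{2n-1} U^{3n}, where the shown terms are n = 2, 3, 4.
For term 5, n = 6, so the run lengths are 12, 14, 11, 18.

JJJJJJJJJJJJSSSSSSSSSSSSSSBBBBBBBBBBBUUUUUUUUUUUUUUUUUU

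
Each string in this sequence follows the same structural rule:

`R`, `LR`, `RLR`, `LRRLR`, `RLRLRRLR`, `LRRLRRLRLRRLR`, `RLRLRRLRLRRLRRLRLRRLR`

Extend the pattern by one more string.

From term 3 onward, concatenate the second-to-last term with the last: R·LR = RLR, LR·RLR = LRRLR, …
Continuing: LRRLRRLRLRRLR · RLRLRRLRLRRLRRLRLRRLR gives term 8.

LRRLRRLRLRRLRRLRLRRLRLRRLRRLRLRRLR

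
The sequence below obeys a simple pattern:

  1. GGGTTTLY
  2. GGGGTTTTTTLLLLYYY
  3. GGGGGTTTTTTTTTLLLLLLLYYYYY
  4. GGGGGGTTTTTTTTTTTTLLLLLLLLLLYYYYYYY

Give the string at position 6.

GGGGGGGGTTTTTTTTTTTTTTTTTTLLLLLLLLLLLLLLLLYYYYYYYYYYY

Reading off run lengths: G runs 3, 4, 5, 6; T runs 3, 6, 9, 12; L runs 1, 4, 7, 10; Y runs 1, 3, 5, 7 — each is linear in n (n = 1, 2, …).
At n = 6 the blocks have lengths 8, 18, 16, 11.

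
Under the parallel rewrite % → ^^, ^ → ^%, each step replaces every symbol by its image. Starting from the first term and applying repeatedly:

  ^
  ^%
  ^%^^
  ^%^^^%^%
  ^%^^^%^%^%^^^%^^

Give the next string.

^%^^^%^%^%^^^%^^^%^^^%^%^%^^^%^%

Applying the rule to each of the 16 symbols of ^%^^^%^%^%^^^%^^ gives the pieces ^% ^^ ^% ^% ^% ^^ ^% ^^ ^% ^^ ^% ^% ^% ^^ ^% ^%, which concatenate to the answer.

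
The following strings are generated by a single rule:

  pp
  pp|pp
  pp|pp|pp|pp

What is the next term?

Each string is two copies of the previous one joined by '|'.
One more doubling of pp|pp|pp|pp gives the answer.

pp|pp|pp|pp|pp|pp|pp|pp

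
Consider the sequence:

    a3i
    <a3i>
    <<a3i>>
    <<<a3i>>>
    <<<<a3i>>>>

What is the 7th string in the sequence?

Every step adds < to the front and > to the end of the previous string.
From <<<<a3i>>>>, 2 further steps: <<<<a3i>>>> → <<<<<a3i>>>>> → (answer).

<<<<<<a3i>>>>>>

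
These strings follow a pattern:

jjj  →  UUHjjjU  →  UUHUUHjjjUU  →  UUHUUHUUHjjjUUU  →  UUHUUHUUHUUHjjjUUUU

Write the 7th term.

Every step adds UUH to the front and U to the end of the previous string.
From UUHUUHUUHUUHjjjUUUU, 2 further steps: UUHUUHUUHUUHjjjUUUU → UUHUUHUUHUUHUUHjjjUUUUU → (answer).

UUHUUHUUHUUHUUHUUHjjjUUUUUU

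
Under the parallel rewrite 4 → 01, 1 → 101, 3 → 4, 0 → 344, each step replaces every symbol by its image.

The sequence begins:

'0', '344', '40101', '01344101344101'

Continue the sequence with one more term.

Rewriting the 14 symbols of 01344101344101 one by one yields 344 101 4 01 01 101 344 101 4 01 01 101 344 101; concatenated:

3441014010110134410140101101344101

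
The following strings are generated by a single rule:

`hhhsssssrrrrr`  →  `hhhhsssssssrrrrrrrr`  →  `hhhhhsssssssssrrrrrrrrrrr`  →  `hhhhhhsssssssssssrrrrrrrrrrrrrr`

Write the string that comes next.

Term n consists of n+1 h's, followed by 2n+1 s's, followed by 3n-1 r's, where the shown terms are n = 2, 3, 4, 5.
For the next term, n = 6, so the run lengths are 7, 13, 17.

hhhhhhhsssssssssssssrrrrrrrrrrrrrrrrr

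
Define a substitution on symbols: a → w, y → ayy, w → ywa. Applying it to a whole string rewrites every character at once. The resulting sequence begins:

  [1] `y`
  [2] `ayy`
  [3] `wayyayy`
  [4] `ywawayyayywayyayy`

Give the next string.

Rewriting the 17 symbols of ywawayyayywayyayy one by one yields ayy ywa w ywa w ayy ayy w ayy ayy ywa w ayy ayy w ayy ayy; concatenated:

ayyywawywawayyayywayyayyywawayyayywayyayy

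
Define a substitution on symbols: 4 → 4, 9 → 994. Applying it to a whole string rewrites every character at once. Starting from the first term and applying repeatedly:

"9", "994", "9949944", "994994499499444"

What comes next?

9949944994994449949944994994444

Applying the rule to each of the 15 symbols of 994994499499444 gives the pieces 994 994 4 994 994 4 4 994 994 4 994 994 4 4 4, which concatenate to the answer.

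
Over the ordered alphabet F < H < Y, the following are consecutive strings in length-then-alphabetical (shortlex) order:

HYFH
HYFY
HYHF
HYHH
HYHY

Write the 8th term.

Stepping forward 3 times from HYHY: HYHY → HYYF → HYYH, then the target.

HYYY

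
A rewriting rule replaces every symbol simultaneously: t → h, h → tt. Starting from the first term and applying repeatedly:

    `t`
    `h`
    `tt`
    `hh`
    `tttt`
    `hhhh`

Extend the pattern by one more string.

Expanding hhhh: h→tt, h→tt, h→tt, h→tt. Concatenated: tt tt tt tt.

tttttttt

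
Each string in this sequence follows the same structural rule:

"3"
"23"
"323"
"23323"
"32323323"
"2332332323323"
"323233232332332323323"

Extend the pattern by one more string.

This is a Fibonacci-style word recurrence s(k) = s(k−2)·s(k−1): e.g. 3·23 = 323.
So term 8 is 2332332323323·323233232332332323323.

2332332323323323233232332332323323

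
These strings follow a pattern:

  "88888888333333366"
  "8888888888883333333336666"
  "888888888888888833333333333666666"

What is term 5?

8888888888888888888888883333333333333336666666666

The n-th term is 4n 8's then 2n+3 3's then 2n-2 6's, where the shown terms are n = 2, 3, 4.
For term 5, n = 6, so the run lengths are 24, 15, 10.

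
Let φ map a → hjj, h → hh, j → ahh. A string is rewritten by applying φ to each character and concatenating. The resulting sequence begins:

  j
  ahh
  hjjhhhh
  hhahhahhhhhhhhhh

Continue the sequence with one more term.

hhhhhjjhhhhhjjhhhhhhhhhhhhhhhhhhhh

Replace each of the 16 characters of hhahhahhhhhhhhhh in place — hh hh hjj hh hh hjj hh hh hh hh hh hh hh hh hh hh — and concatenate.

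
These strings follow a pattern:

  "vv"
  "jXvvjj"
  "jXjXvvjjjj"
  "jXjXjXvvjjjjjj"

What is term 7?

jXjXjXjXjXjXvvjjjjjjjjjjjj

s(k+1) = jX·s(k)·jj, so each term gains jX as a prefix and jj as a suffix.
From jXjXjXvvjjjjjj, 3 further steps: jXjXjXvvjjjjjj → jXjXjXjXvvjjjjjjjj → jXjXjXjXjXvvjjjjjjjjjj → (answer).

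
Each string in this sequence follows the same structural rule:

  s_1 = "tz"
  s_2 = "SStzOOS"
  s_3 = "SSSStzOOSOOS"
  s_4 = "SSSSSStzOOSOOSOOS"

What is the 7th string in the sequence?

SSSSSSSSSSSStzOOSOOSOOSOOSOOSOOS

Every step adds SS to the front and OOS to the end of the previous string.
From SSSSSStzOOSOOSOOS, 3 further steps: SSSSSStzOOSOOSOOS → SSSSSSSStzOOSOOSOOSOOS → SSSSSSSSSStzOOSOOSOOSOOSOOS → (answer).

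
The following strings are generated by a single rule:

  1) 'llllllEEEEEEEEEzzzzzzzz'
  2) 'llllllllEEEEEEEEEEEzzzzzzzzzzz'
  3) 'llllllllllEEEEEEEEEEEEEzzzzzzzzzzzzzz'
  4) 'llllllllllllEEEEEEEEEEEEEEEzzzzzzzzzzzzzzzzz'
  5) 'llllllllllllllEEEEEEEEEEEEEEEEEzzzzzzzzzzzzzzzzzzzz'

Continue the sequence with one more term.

llllllllllllllllEEEEEEEEEEEEEEEEEEEzzzzzzzzzzzzzzzzzzzzzzz

Term n consists of 2n l's, followed by 2n+3 E's, followed by 3n-1 z's, where the shown terms are n = 3, 4, 5, 6, 7.
For the next term, n = 8, so the run lengths are 16, 19, 23.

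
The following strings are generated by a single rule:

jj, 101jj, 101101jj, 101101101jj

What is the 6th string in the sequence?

101101101101101jj

Each term is the previous one with 101 prepended.
From 101101101jj, 2 further steps: 101101101jj → 101101101101jj → (answer).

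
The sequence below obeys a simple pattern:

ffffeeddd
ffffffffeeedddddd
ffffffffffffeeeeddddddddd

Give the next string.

ffffffffffffffffeeeeedddddddddddd

The n-th term is 4n f's then n+1 e's then 3n d's (n = 1, 2, …).
At n = 4 the blocks have lengths 16, 5, 12.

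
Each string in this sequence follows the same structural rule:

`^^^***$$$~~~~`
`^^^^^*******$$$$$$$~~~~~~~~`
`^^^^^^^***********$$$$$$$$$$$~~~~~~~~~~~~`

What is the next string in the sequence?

Term n consists of 2n+1 ^'s, followed by 4n-1 *'s, followed by 4n-1 $'s, followed by 4n ~'s (n = 1, 2, …).
For the next term, n = 4, so the run lengths are 9, 15, 15, 16.

^^^^^^^^^***************$$$$$$$$$$$$$$$~~~~~~~~~~~~~~~~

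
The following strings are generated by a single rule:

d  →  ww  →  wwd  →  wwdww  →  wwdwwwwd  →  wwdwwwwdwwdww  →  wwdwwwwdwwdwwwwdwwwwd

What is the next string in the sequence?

wwdwwwwdwwdwwwwdwwwwdwwdwwwwdwwdww

This is a Fibonacci-style word recurrence s(k) = s(k−1)·s(k−2): e.g. ww·d = wwd.
Continuing: wwdwwwwdwwdwwwwdwwwwd · wwdwwwwdwwdww gives term 8.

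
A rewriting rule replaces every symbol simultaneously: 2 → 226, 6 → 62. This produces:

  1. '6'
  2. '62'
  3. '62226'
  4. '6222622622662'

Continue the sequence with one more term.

6222622622662226226622262266262226

Replace each of the 13 characters of 6222622622662 in place — 62 226 226 226 62 226 226 62 226 226 62 62 226 — and concatenate.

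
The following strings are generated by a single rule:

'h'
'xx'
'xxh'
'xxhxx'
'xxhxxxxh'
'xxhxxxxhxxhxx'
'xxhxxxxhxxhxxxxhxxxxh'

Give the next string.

xxhxxxxhxxhxxxxhxxxxhxxhxxxxhxxhxx

This is a Fibonacci-style word recurrence s(k) = s(k−1)·s(k−2): e.g. xx·h = xxh.
The next term joins xxhxxxxhxxhxxxxhxxxxh and xxhxxxxhxxhxx.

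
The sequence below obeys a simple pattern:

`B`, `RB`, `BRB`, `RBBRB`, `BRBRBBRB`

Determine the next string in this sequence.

This is a Fibonacci-style word recurrence s(k) = s(k−2)·s(k−1): e.g. B·RB = BRB.
The next term joins RBBRB and BRBRBBRB.

RBBRBBRBRBBRB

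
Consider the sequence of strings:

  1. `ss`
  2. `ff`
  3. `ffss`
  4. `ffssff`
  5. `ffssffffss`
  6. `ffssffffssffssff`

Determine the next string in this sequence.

ffssffffssffssffffssffffss

Each term (from the third on) is the previous term followed by the one before it: term 3 = ff·ss = ffss.
So term 7 is ffssffffssffssff·ffssffffss.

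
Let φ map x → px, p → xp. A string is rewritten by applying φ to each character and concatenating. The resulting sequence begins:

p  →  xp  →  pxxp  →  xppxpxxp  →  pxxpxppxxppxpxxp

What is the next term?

xppxpxxppxxpxppxpxxpxppxxppxpxxp

Replace each of the 16 characters of pxxpxppxxppxpxxp in place — xp px px xp px xp xp px px xp xp px xp px px xp — and concatenate.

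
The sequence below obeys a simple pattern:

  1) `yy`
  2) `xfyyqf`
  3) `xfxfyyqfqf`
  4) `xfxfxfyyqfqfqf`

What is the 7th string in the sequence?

s(k+1) = xf·s(k)·qf, so each term gains xf as a prefix and qf as a suffix.
From xfxfxfyyqfqfqf, 3 further steps: xfxfxfyyqfqfqf → xfxfxfxfyyqfqfqfqf → xfxfxfxfxfyyqfqfqfqfqf → (answer).

xfxfxfxfxfxfyyqfqfqfqfqfqf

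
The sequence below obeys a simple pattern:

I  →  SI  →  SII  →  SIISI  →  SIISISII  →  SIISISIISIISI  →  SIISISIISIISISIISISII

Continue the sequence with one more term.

Each term (from the third on) is the previous term followed by the one before it: term 3 = SI·I = SII.
The next term joins SIISISIISIISISIISISII and SIISISIISIISI.

SIISISIISIISISIISISIISIISISIISIISI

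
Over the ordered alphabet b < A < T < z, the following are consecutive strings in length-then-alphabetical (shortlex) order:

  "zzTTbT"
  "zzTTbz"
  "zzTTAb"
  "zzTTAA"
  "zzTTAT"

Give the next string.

zzTTAz

Find the rightmost character of zzTTAT below z, bump it to the next letter, and reset everything to its right to b.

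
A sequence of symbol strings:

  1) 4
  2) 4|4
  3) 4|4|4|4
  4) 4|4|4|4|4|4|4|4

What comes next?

Every step duplicates the string with '|' between the halves.
So the next term is two copies of 4|4|4|4|4|4|4|4 with '|' between the halves.

4|4|4|4|4|4|4|4|4|4|4|4|4|4|4|4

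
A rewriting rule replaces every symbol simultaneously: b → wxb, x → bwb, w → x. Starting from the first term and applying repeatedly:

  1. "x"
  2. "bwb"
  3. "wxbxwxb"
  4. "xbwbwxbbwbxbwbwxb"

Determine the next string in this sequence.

bwbwxbxwxbxbwbwxbwxbxwxbbwbwxbxwxbxbwbwxb

φ(xbwbwxbbwbxbwbwxb) expands symbol-by-symbol to bwb wxb x wxb x bwb wxb wxb x wxb bwb wxb x wxb x bwb wxb; joining the 17 pieces gives the next term.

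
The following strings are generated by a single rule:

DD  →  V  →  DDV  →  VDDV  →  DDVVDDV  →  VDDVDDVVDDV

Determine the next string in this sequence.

DDVVDDVVDDVDDVVDDV

Each term (from the third on) is the two preceding terms concatenated in order: term 3 = DD·V = DDV.
So term 7 is DDVVDDV·VDDVDDVVDDV.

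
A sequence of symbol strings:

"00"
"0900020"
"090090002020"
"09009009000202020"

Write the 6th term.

090090090090090002020202020

Every step adds 090 to the front and 20 to the end of the previous string.
From 09009009000202020, 2 further steps: 09009009000202020 → 0900900900900020202020 → (answer).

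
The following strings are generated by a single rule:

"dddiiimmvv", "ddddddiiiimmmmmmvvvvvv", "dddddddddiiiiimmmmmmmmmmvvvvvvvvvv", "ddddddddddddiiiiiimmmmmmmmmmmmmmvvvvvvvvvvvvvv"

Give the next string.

dddddddddddddddiiiiiiimmmmmmmmmmmmmmmmmmvvvvvvvvvvvvvvvvvv

Each string has the form d^{3n} i^{n+2} m^{4n-2} v^{4n-2} (n = 1, 2, …).
Setting n = 5 gives 15, 7, 18, 18 characters in each block.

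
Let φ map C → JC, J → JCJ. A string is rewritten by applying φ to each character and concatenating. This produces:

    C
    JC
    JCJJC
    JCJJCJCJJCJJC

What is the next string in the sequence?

Rewriting the 13 symbols of JCJJCJCJJCJJC one by one yields JCJ JC JCJ JCJ JC JCJ JC JCJ JCJ JC JCJ JCJ JC; concatenated:

JCJJCJCJJCJJCJCJJCJCJJCJJCJCJJCJJC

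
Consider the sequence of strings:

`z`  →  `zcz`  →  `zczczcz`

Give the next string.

Every step duplicates the string with 'c' between the halves.
Doubling zczczcz with 'c' between the halves:

zczczczczczczcz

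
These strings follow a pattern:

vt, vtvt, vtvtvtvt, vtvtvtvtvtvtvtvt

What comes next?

Every step duplicates the string.
One more doubling of vtvtvtvtvtvtvtvt gives the answer.

vtvtvtvtvtvtvtvtvtvtvtvtvtvtvtvt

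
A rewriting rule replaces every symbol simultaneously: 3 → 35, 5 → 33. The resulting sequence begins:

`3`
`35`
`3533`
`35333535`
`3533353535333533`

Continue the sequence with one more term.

35333535353335333533353535333535

Replace each of the 16 characters of 3533353535333533 in place — 35 33 35 35 35 33 35 33 35 33 35 35 35 33 35 35 — and concatenate.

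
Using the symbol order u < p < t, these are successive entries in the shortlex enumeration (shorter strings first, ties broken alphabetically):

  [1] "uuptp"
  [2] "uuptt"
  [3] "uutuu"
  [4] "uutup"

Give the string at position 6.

uutpu

Advancing 2 positions from uutup through uutup → uutut reaches term 6.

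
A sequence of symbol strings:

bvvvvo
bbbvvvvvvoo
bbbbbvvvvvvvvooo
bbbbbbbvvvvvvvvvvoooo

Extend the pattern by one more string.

Each string has the form b^{2n-1} v^{2n+2} o^{n} (n = 1, 2, …).
At n = 5 the blocks have lengths 9, 12, 5.

bbbbbbbbbvvvvvvvvvvvvooooo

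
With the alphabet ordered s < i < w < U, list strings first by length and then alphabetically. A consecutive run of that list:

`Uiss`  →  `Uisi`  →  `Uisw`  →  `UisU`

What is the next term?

Uiis

Treat UisU as a base-4 numeral over the given alphabet and add one, carrying through any trailing U's.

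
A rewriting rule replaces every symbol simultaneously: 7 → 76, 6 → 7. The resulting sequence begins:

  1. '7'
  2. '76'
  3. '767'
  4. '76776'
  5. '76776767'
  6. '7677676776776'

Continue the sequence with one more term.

767767677677676776767

Replace each of the 13 characters of 7677676776776 in place — 76 7 76 76 7 76 7 76 76 7 76 76 7 — and concatenate.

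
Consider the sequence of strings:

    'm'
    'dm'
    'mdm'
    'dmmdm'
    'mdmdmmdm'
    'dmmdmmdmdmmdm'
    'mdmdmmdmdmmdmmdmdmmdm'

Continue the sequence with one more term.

dmmdmmdmdmmdmmdmdmmdmdmmdmmdmdmmdm

Each term (from the third on) is the two preceding terms concatenated in order: term 3 = m·dm = mdm.
Continuing: dmmdmmdmdmmdm · mdmdmmdmdmmdmmdmdmmdm gives term 8.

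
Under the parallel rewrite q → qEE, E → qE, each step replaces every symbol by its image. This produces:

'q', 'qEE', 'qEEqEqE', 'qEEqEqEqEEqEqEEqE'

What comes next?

qEEqEqEqEEqEqEEqEqEEqEqEqEEqEqEEqEqEqEEqE

Applying the rule to each of the 17 symbols of qEEqEqEqEEqEqEEqE gives the pieces qEE qE qE qEE qE qEE qE qEE qE qE qEE qE qEE qE qE qEE qE, which concatenate to the answer.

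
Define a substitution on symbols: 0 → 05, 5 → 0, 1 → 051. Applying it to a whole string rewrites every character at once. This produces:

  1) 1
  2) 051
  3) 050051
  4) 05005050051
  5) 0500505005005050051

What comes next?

Rewriting the 19 symbols of 0500505005005050051 one by one yields 05 0 05 05 0 05 0 05 05 0 05 05 0 05 0 05 05 0 051; concatenated:

05005050050050500505005005050051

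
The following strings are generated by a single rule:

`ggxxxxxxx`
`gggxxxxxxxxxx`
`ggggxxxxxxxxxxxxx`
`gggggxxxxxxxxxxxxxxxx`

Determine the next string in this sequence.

The n-th term is n g's then 3n+1 x's, where the shown terms are n = 2, 3, 4, 5.
For the next term, n = 6, so the run lengths are 6, 19.

ggggggxxxxxxxxxxxxxxxxxxx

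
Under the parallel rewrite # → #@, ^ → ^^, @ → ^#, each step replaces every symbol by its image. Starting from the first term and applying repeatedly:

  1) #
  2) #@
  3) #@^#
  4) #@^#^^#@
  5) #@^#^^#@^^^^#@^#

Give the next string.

φ(#@^#^^#@^^^^#@^#) expands symbol-by-symbol to #@ ^# ^^ #@ ^^ ^^ #@ ^# ^^ ^^ ^^ ^^ #@ ^# ^^ #@; joining the 16 pieces gives the next term.

#@^#^^#@^^^^#@^#^^^^^^^^#@^#^^#@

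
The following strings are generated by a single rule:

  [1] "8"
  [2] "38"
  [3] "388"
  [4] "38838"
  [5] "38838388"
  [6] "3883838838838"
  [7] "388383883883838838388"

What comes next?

This is a Fibonacci-style word recurrence s(k) = s(k−1)·s(k−2): e.g. 38·8 = 388.
So term 8 is 388383883883838838388·3883838838838.

3883838838838388383883883838838838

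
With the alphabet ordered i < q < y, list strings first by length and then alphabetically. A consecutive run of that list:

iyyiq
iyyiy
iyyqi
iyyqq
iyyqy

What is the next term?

iyyyi

Treat iyyqy as a base-3 numeral over the given alphabet and add one, carrying through any trailing y's.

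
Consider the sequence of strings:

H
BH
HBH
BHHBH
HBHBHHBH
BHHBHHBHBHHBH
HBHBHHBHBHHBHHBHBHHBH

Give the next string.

From term 3 onward, concatenate the second-to-last term with the last: H·BH = HBH, BH·HBH = BHHBH, …
So term 8 is BHHBHHBHBHHBH·HBHBHHBHBHHBHHBHBHHBH.

BHHBHHBHBHHBHHBHBHHBHBHHBHHBHBHHBH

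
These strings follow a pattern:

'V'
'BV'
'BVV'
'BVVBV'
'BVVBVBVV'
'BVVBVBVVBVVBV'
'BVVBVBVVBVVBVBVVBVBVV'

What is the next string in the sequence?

BVVBVBVVBVVBVBVVBVBVVBVVBVBVVBVVBV

Each term (from the third on) is the previous term followed by the one before it: term 3 = BV·V = BVV.
The next term joins BVVBVBVVBVVBVBVVBVBVV and BVVBVBVVBVVBV.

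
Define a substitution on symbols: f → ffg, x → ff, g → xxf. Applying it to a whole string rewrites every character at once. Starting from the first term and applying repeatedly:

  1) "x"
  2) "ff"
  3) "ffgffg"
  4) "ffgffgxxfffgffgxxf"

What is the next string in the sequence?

Replace each of the 18 characters of ffgffgxxfffgffgxxf in place — ffg ffg xxf ffg ffg xxf ff ff ffg ffg ffg xxf ffg ffg xxf ff ff ffg — and concatenate.

ffgffgxxfffgffgxxfffffffgffgffgxxfffgffgxxfffffffg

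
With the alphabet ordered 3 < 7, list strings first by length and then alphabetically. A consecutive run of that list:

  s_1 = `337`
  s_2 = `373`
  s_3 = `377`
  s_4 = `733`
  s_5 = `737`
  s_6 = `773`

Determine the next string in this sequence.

Treat 773 as a base-2 numeral over the given alphabet and add one, carrying through any trailing 7's.

777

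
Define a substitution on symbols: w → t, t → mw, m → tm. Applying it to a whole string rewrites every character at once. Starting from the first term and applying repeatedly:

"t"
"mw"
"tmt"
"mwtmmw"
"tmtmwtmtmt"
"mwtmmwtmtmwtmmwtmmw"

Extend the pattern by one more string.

tmtmwtmtmtmwtmmwtmtmwtmtmtmwtmtmt

φ(mwtmmwtmtmwtmmwtmmw) expands symbol-by-symbol to tm t mw tm tm t mw tm mw tm t mw tm tm t mw tm tm t; joining the 19 pieces gives the next term.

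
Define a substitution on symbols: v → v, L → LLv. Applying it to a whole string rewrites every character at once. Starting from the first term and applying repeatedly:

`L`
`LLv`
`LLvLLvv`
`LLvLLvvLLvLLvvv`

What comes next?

Rewriting the 15 symbols of LLvLLvvLLvLLvvv one by one yields LLv LLv v LLv LLv v v LLv LLv v LLv LLv v v v; concatenated:

LLvLLvvLLvLLvvvLLvLLvvLLvLLvvvv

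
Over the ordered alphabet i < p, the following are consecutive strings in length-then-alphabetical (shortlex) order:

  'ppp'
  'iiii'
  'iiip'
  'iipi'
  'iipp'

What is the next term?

Treat iipp as a base-2 numeral over the given alphabet and add one, carrying through any trailing p's.

ipii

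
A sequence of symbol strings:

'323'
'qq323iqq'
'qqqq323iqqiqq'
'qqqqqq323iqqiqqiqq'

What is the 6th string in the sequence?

s(k+1) = qq·s(k)·iqq, so each term gains qq as a prefix and iqq as a suffix.
From qqqqqq323iqqiqqiqq, 2 further steps: qqqqqq323iqqiqqiqq → qqqqqqqq323iqqiqqiqqiqq → (answer).

qqqqqqqqqq323iqqiqqiqqiqqiqq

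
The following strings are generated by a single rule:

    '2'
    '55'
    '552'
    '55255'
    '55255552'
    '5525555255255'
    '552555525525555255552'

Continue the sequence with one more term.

5525555255255552555525525555255255

Each term (from the third on) is the previous term followed by the one before it: term 3 = 55·2 = 552.
So term 8 is 552555525525555255552·5525555255255.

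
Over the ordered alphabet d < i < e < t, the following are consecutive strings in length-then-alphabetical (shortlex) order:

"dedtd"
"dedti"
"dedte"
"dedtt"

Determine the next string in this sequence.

Treat dedtt as a base-4 numeral over the given alphabet and add one, carrying through any trailing t's.

deidd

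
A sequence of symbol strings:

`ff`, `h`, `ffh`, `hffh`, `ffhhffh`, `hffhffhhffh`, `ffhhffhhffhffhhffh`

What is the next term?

hffhffhhffhffhhffhhffhffhhffh

From term 3 onward, concatenate the second-to-last term with the last: ff·h = ffh, h·ffh = hffh, …
The next term joins hffhffhhffh and ffhhffhhffhffhhffh.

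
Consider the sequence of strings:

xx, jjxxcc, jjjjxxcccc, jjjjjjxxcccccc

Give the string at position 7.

Each term wraps the previous one in jj on the left and cc on the right.
From jjjjjjxxcccccc, 3 further steps: jjjjjjxxcccccc → jjjjjjjjxxcccccccc → jjjjjjjjjjxxcccccccccc → (answer).

jjjjjjjjjjjjxxcccccccccccc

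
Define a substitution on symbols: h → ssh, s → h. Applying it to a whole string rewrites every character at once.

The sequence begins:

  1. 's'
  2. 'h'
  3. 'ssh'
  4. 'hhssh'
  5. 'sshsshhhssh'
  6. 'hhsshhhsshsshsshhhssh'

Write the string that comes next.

Rewriting the 21 symbols of hhsshhhsshsshsshhhssh one by one yields ssh ssh h h ssh ssh ssh h h ssh h h ssh h h ssh ssh ssh h h ssh; concatenated:

sshsshhhsshsshsshhhsshhhsshhhsshsshsshhhssh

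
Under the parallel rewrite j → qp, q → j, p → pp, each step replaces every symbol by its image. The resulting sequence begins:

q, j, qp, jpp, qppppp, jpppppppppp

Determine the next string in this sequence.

Rewriting each symbol of jpppppppppp: j→qp, p→pp, p→pp, p→pp, p→pp, p→pp, p→pp, p→pp, p→pp, p→pp, p→pp, which concatenates to qp pp pp pp pp pp pp pp pp pp pp.

qppppppppppppppppppppp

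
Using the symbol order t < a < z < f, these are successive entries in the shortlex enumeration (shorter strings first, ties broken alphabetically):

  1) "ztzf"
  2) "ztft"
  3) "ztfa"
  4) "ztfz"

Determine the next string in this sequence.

Treat ztfz as a base-4 numeral over the given alphabet and add one, carrying through any trailing f's.

ztff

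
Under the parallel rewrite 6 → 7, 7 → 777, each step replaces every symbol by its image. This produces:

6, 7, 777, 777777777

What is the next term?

Expanding 777777777: 7→777, 7→777, 7→777, 7→777, 7→777, 7→777, 7→777, 7→777, 7→777. Concatenated: 777 777 777 777 777 777 777 777 777.

777777777777777777777777777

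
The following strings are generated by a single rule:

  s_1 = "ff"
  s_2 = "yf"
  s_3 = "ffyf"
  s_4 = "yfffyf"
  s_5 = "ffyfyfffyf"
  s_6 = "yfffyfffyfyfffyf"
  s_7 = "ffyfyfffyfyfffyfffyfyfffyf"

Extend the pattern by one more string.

yfffyfffyfyfffyfffyfyfffyfyfffyfffyfyfffyf

This is a Fibonacci-style word recurrence s(k) = s(k−2)·s(k−1): e.g. ff·yf = ffyf.
So term 8 is yfffyfffyfyfffyf·ffyfyfffyfyfffyfffyfyfffyf.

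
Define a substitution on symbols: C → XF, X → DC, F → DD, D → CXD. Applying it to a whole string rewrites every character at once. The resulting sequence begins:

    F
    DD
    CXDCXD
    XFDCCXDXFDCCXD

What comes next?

φ(XFDCCXDXFDCCXD) expands symbol-by-symbol to DC DD CXD XF XF DC CXD DC DD CXD XF XF DC CXD; joining the 14 pieces gives the next term.

DCDDCXDXFXFDCCXDDCDDCXDXFXFDCCXD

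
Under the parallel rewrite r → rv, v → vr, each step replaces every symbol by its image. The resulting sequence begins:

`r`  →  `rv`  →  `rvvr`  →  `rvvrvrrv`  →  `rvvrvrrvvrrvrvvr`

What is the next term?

Applying the rule to each of the 16 symbols of rvvrvrrvvrrvrvvr gives the pieces rv vr vr rv vr rv rv vr vr rv rv vr rv vr vr rv, which concatenate to the answer.

rvvrvrrvvrrvrvvrvrrvrvvrrvvrvrrv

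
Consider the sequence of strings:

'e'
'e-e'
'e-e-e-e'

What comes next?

e-e-e-e-e-e-e-e

s(k+1) = s(k)·-·s(k) — each term doubles the last with '-' between the halves.
So the next term is two copies of e-e-e-e with '-' between the halves.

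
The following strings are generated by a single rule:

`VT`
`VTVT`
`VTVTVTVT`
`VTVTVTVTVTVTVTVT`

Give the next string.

VTVTVTVTVTVTVTVTVTVTVTVTVTVTVTVT

s(k+1) = s(k)·s(k) — each term doubles the last.
One more doubling of VTVTVTVTVTVTVTVT gives the answer.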